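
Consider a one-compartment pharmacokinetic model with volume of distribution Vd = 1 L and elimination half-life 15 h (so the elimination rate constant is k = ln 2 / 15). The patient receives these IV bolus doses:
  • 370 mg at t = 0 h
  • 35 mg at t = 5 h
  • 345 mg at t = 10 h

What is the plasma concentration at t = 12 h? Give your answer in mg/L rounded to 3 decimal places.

k = ln 2 / 15 = 0.04621 per h
Dose 1 (370 mg at t=0 h): 370·exp(−0.04621·12) = 212.509 mg/L
Dose 2 (35 mg at t=5 h): 35·exp(−0.04621·7) = 25.327 mg/L
Dose 3 (345 mg at t=10 h): 345·exp(−0.04621·2) = 314.544 mg/L
C(12) = 212.509 + 25.327 + 314.544 = 552.381 mg/L

552.381 mg/L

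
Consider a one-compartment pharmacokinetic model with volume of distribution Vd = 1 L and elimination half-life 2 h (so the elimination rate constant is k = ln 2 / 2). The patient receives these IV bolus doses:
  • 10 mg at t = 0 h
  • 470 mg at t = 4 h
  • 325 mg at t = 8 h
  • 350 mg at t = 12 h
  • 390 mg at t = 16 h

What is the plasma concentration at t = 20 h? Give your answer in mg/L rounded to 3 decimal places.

126.299 mg/L

k = ln 2 / 2 = 0.34657 per h
Dose 1 (10 mg at t=0 h): 10·exp(−0.34657·20) = 0.010 mg/L
Dose 2 (470 mg at t=4 h): 470·exp(−0.34657·16) = 1.836 mg/L
Dose 3 (325 mg at t=8 h): 325·exp(−0.34657·12) = 5.078 mg/L
Dose 4 (350 mg at t=12 h): 350·exp(−0.34657·8) = 21.875 mg/L
Dose 5 (390 mg at t=16 h): 390·exp(−0.34657·4) = 97.500 mg/L
C(20) = 0.010 + 1.836 + 5.078 + 21.875 + 97.500 = 126.299 mg/L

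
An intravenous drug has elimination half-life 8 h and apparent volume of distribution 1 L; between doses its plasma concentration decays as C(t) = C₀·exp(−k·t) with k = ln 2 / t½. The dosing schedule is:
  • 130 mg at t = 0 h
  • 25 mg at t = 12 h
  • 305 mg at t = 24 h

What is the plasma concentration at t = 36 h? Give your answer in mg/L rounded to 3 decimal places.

116.704 mg/L

k = ln 2 / 8 = 0.08664 per h
Dose 1 (130 mg at t=0 h): 130·exp(−0.08664·36) = 5.745 mg/L
Dose 2 (25 mg at t=12 h): 25·exp(−0.08664·24) = 3.125 mg/L
Dose 3 (305 mg at t=24 h): 305·exp(−0.08664·12) = 107.834 mg/L
C(36) = 5.745 + 3.125 + 107.834 = 116.704 mg/L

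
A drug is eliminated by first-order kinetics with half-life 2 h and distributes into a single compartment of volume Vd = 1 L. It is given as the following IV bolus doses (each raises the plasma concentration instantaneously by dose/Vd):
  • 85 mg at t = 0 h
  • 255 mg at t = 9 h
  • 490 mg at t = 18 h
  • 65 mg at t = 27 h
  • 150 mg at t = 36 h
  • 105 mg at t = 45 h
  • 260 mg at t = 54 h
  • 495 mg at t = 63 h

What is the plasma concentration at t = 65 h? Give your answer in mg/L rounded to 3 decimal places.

253.354 mg/L

k = ln 2 / 2 = 0.34657 per h
Dose 1 (85 mg at t=0 h): 85·exp(−0.34657·65) = 0.000 mg/L
Dose 2 (255 mg at t=9 h): 255·exp(−0.34657·56) = 0.000 mg/L
Dose 3 (490 mg at t=18 h): 490·exp(−0.34657·47) = 0.000 mg/L
Dose 4 (65 mg at t=27 h): 65·exp(−0.34657·38) = 0.000 mg/L
Dose 5 (150 mg at t=36 h): 150·exp(−0.34657·29) = 0.006 mg/L
Dose 6 (105 mg at t=45 h): 105·exp(−0.34657·20) = 0.103 mg/L
Dose 7 (260 mg at t=54 h): 260·exp(−0.34657·11) = 5.745 mg/L
Dose 8 (495 mg at t=63 h): 495·exp(−0.34657·2) = 247.500 mg/L
C(65) = 0.000 + 0.000 + 0.000 + 0.000 + 0.006 + 0.103 + 5.745 + 247.500 = 253.354 mg/L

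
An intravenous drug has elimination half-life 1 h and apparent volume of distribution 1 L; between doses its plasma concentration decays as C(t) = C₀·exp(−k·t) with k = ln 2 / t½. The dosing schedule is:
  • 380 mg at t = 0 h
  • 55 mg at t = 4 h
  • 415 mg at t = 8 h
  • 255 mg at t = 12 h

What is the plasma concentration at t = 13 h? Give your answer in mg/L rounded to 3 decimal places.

140.623 mg/L

k = ln 2 / 1 = 0.69315 per h
Dose 1 (380 mg at t=0 h): 380·exp(−0.69315·13) = 0.046 mg/L
Dose 2 (55 mg at t=4 h): 55·exp(−0.69315·9) = 0.107 mg/L
Dose 3 (415 mg at t=8 h): 415·exp(−0.69315·5) = 12.969 mg/L
Dose 4 (255 mg at t=12 h): 255·exp(−0.69315·1) = 127.500 mg/L
C(13) = 0.046 + 0.107 + 12.969 + 127.500 = 140.623 mg/L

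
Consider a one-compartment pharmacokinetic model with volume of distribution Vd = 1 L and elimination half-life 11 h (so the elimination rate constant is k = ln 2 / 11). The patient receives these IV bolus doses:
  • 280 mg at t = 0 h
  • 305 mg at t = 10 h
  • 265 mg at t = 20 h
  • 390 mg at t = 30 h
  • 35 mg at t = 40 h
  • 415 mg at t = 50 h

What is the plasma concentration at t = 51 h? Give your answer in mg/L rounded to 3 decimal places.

582.859 mg/L

k = ln 2 / 11 = 0.06301 per h
Dose 1 (280 mg at t=0 h): 280·exp(−0.06301·51) = 11.258 mg/L
Dose 2 (305 mg at t=10 h): 305·exp(−0.06301·41) = 23.029 mg/L
Dose 3 (265 mg at t=20 h): 265·exp(−0.06301·31) = 37.574 mg/L
Dose 4 (390 mg at t=30 h): 390·exp(−0.06301·21) = 103.842 mg/L
Dose 5 (35 mg at t=40 h): 35·exp(−0.06301·11) = 17.500 mg/L
Dose 6 (415 mg at t=50 h): 415·exp(−0.06301·1) = 389.656 mg/L
C(51) = 11.258 + 23.029 + 37.574 + 103.842 + 17.500 + 389.656 = 582.859 mg/L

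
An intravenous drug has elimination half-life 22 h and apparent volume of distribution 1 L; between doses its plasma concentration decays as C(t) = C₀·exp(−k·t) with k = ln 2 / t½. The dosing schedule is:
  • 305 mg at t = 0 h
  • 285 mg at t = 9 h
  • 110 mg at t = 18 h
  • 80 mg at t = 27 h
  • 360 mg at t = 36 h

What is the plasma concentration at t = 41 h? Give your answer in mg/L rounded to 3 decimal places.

k = ln 2 / 22 = 0.03151 per h
Dose 1 (305 mg at t=0 h): 305·exp(−0.03151·41) = 83.809 mg/L
Dose 2 (285 mg at t=9 h): 285·exp(−0.03151·32) = 103.988 mg/L
Dose 3 (110 mg at t=18 h): 110·exp(−0.03151·23) = 53.294 mg/L
Dose 4 (80 mg at t=27 h): 80·exp(−0.03151·14) = 51.467 mg/L
Dose 5 (360 mg at t=36 h): 360·exp(−0.03151·5) = 307.529 mg/L
C(41) = 83.809 + 103.988 + 53.294 + 51.467 + 307.529 = 600.087 mg/L

600.087 mg/L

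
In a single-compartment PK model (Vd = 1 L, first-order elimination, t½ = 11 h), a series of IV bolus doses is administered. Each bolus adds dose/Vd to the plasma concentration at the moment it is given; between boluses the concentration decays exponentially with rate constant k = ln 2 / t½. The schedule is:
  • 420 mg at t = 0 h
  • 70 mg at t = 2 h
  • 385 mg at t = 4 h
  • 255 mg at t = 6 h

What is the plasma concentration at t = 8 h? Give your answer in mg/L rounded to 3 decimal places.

k = ln 2 / 11 = 0.06301 per h
Dose 1 (420 mg at t=0 h): 420·exp(−0.06301·8) = 253.699 mg/L
Dose 2 (70 mg at t=2 h): 70·exp(−0.06301·6) = 47.962 mg/L
Dose 3 (385 mg at t=4 h): 385·exp(−0.06301·4) = 299.223 mg/L
Dose 4 (255 mg at t=6 h): 255·exp(−0.06301·2) = 224.806 mg/L
C(8) = 253.699 + 47.962 + 299.223 + 224.806 = 825.690 mg/L

825.690 mg/L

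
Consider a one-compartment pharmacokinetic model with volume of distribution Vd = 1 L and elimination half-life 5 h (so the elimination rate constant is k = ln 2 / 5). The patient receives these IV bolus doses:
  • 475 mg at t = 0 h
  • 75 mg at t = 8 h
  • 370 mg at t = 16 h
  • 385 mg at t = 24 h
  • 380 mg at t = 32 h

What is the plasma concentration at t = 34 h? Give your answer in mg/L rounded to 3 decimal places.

421.053 mg/L

k = ln 2 / 5 = 0.13863 per h
Dose 1 (475 mg at t=0 h): 475·exp(−0.13863·34) = 4.263 mg/L
Dose 2 (75 mg at t=8 h): 75·exp(−0.13863·26) = 2.040 mg/L
Dose 3 (370 mg at t=16 h): 370·exp(−0.13863·18) = 30.514 mg/L
Dose 4 (385 mg at t=24 h): 385·exp(−0.13863·10) = 96.250 mg/L
Dose 5 (380 mg at t=32 h): 380·exp(−0.13863·2) = 287.986 mg/L
C(34) = 4.263 + 2.040 + 30.514 + 96.250 + 287.986 = 421.053 mg/L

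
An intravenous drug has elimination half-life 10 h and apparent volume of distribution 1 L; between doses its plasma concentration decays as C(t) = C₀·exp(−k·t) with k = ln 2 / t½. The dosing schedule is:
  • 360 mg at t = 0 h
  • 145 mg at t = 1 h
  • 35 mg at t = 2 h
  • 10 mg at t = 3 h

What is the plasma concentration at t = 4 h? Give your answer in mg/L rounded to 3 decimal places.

k = ln 2 / 10 = 0.06931 per h
Dose 1 (360 mg at t=0 h): 360·exp(−0.06931·4) = 272.829 mg/L
Dose 2 (145 mg at t=1 h): 145·exp(−0.06931·3) = 117.777 mg/L
Dose 3 (35 mg at t=2 h): 35·exp(−0.06931·2) = 30.469 mg/L
Dose 4 (10 mg at t=3 h): 10·exp(−0.06931·1) = 9.330 mg/L
C(4) = 272.829 + 117.777 + 30.469 + 9.330 = 430.405 mg/L

430.405 mg/L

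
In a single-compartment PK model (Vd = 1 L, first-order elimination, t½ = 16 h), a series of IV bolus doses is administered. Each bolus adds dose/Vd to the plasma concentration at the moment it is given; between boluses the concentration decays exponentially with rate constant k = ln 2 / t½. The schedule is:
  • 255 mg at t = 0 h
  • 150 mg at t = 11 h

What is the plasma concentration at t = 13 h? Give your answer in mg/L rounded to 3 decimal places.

k = ln 2 / 16 = 0.04332 per h
Dose 1 (255 mg at t=0 h): 255·exp(−0.04332·13) = 145.196 mg/L
Dose 2 (150 mg at t=11 h): 150·exp(−0.04332·2) = 137.551 mg/L
C(13) = 145.196 + 137.551 = 282.746 mg/L

282.746 mg/L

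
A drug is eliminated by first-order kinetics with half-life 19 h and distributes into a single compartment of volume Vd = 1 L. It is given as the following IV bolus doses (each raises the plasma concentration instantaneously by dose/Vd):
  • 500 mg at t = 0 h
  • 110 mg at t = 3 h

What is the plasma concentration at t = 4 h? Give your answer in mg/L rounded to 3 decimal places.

k = ln 2 / 19 = 0.03648 per h
Dose 1 (500 mg at t=0 h): 500·exp(−0.03648·4) = 432.111 mg/L
Dose 2 (110 mg at t=3 h): 110·exp(−0.03648·1) = 106.059 mg/L
C(4) = 432.111 + 106.059 = 538.170 mg/L

538.170 mg/L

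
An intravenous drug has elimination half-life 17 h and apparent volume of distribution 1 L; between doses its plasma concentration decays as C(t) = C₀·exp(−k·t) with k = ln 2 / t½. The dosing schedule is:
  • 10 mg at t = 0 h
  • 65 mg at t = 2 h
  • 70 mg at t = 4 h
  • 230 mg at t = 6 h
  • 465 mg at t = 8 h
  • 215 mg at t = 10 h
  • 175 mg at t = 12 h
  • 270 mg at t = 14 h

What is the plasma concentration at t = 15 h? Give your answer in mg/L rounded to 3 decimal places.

1186.689 mg/L

k = ln 2 / 17 = 0.04077 per h
Dose 1 (10 mg at t=0 h): 10·exp(−0.04077·15) = 5.425 mg/L
Dose 2 (65 mg at t=2 h): 65·exp(−0.04077·13) = 38.257 mg/L
Dose 3 (70 mg at t=4 h): 70·exp(−0.04077·11) = 44.701 mg/L
Dose 4 (230 mg at t=6 h): 230·exp(−0.04077·9) = 159.353 mg/L
Dose 5 (465 mg at t=8 h): 465·exp(−0.04077·7) = 349.542 mg/L
Dose 6 (215 mg at t=10 h): 215·exp(−0.04077·5) = 175.348 mg/L
Dose 7 (175 mg at t=12 h): 175·exp(−0.04077·3) = 154.851 mg/L
Dose 8 (270 mg at t=14 h): 270·exp(−0.04077·1) = 259.213 mg/L
C(15) = 5.425 + 38.257 + 44.701 + 159.353 + 349.542 + 175.348 + 154.851 + 259.213 = 1186.689 mg/L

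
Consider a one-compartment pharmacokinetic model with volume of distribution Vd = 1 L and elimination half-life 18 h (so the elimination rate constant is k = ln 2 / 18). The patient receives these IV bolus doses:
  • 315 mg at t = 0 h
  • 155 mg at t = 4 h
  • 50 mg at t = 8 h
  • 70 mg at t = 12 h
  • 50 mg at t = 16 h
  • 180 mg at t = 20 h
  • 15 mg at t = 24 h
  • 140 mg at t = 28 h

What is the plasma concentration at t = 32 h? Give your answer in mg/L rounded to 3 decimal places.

468.274 mg/L

k = ln 2 / 18 = 0.03851 per h
Dose 1 (315 mg at t=0 h): 315·exp(−0.03851·32) = 91.864 mg/L
Dose 2 (155 mg at t=4 h): 155·exp(−0.03851·28) = 52.731 mg/L
Dose 3 (50 mg at t=8 h): 50·exp(−0.03851·24) = 19.843 mg/L
Dose 4 (70 mg at t=12 h): 70·exp(−0.03851·20) = 32.406 mg/L
Dose 5 (50 mg at t=16 h): 50·exp(−0.03851·16) = 27.001 mg/L
Dose 6 (180 mg at t=20 h): 180·exp(−0.03851·12) = 113.393 mg/L
Dose 7 (15 mg at t=24 h): 15·exp(−0.03851·8) = 11.023 mg/L
Dose 8 (140 mg at t=28 h): 140·exp(−0.03851·4) = 120.014 mg/L
C(32) = 91.864 + 52.731 + 19.843 + 32.406 + 27.001 + 113.393 + 11.023 + 120.014 = 468.274 mg/L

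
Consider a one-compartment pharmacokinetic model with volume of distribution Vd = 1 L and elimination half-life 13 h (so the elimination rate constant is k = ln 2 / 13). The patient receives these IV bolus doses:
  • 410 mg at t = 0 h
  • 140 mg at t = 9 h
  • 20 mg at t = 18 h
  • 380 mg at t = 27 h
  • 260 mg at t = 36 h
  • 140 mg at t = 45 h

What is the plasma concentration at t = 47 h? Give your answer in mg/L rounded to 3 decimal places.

k = ln 2 / 13 = 0.05332 per h
Dose 1 (410 mg at t=0 h): 410·exp(−0.05332·47) = 33.454 mg/L
Dose 2 (140 mg at t=9 h): 140·exp(−0.05332·38) = 18.458 mg/L
Dose 3 (20 mg at t=18 h): 20·exp(−0.05332·29) = 4.261 mg/L
Dose 4 (380 mg at t=27 h): 380·exp(−0.05332·20) = 130.816 mg/L
Dose 5 (260 mg at t=36 h): 260·exp(−0.05332·11) = 144.629 mg/L
Dose 6 (140 mg at t=45 h): 140·exp(−0.05332·2) = 125.839 mg/L
C(47) = 33.454 + 18.458 + 4.261 + 130.816 + 144.629 + 125.839 = 457.457 mg/L

457.457 mg/L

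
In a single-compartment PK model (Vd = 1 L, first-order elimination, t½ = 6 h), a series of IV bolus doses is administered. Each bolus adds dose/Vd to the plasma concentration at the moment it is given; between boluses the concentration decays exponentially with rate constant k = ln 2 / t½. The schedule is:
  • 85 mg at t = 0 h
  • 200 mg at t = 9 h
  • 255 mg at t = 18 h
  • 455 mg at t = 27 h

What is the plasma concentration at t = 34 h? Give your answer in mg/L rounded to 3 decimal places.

255.649 mg/L

k = ln 2 / 6 = 0.11552 per h
Dose 1 (85 mg at t=0 h): 85·exp(−0.11552·34) = 1.673 mg/L
Dose 2 (200 mg at t=9 h): 200·exp(−0.11552·25) = 11.136 mg/L
Dose 3 (255 mg at t=18 h): 255·exp(−0.11552·16) = 40.160 mg/L
Dose 4 (455 mg at t=27 h): 455·exp(−0.11552·7) = 202.679 mg/L
C(34) = 1.673 + 11.136 + 40.160 + 202.679 = 255.649 mg/L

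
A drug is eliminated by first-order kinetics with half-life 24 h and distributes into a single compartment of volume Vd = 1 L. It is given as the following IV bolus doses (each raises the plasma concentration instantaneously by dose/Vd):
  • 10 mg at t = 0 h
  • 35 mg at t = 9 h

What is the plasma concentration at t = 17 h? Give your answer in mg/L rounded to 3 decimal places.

33.900 mg/L

k = ln 2 / 24 = 0.02888 per h
Dose 1 (10 mg at t=0 h): 10·exp(−0.02888·17) = 6.120 mg/L
Dose 2 (35 mg at t=9 h): 35·exp(−0.02888·8) = 27.780 mg/L
C(17) = 6.120 + 27.780 = 33.900 mg/L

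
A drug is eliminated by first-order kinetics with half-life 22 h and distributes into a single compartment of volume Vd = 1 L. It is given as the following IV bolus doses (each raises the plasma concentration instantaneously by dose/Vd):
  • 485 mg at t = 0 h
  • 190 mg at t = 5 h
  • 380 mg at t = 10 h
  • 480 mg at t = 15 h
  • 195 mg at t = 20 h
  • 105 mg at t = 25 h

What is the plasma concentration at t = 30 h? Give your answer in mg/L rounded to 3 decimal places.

k = ln 2 / 22 = 0.03151 per h
Dose 1 (485 mg at t=0 h): 485·exp(−0.03151·30) = 188.472 mg/L
Dose 2 (190 mg at t=5 h): 190·exp(−0.03151·25) = 86.432 mg/L
Dose 3 (380 mg at t=10 h): 380·exp(−0.03151·20) = 202.358 mg/L
Dose 4 (480 mg at t=15 h): 480·exp(−0.03151·15) = 299.222 mg/L
Dose 5 (195 mg at t=20 h): 195·exp(−0.03151·10) = 142.299 mg/L
Dose 6 (105 mg at t=25 h): 105·exp(−0.03151·5) = 89.696 mg/L
C(30) = 188.472 + 86.432 + 202.358 + 299.222 + 142.299 + 89.696 = 1008.479 mg/L

1008.479 mg/L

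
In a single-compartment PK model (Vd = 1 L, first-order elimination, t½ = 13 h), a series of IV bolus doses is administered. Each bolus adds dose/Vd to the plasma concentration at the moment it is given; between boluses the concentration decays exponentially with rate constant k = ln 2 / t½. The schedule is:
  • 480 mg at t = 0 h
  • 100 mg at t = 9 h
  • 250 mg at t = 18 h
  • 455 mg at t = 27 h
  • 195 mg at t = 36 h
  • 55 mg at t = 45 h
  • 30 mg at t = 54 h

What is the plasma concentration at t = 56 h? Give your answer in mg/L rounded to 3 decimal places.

286.984 mg/L

k = ln 2 / 13 = 0.05332 per h
Dose 1 (480 mg at t=0 h): 480·exp(−0.05332·56) = 24.238 mg/L
Dose 2 (100 mg at t=9 h): 100·exp(−0.05332·47) = 8.159 mg/L
Dose 3 (250 mg at t=18 h): 250·exp(−0.05332·38) = 32.961 mg/L
Dose 4 (455 mg at t=27 h): 455·exp(−0.05332·29) = 96.936 mg/L
Dose 5 (195 mg at t=36 h): 195·exp(−0.05332·20) = 67.129 mg/L
Dose 6 (55 mg at t=45 h): 55·exp(−0.05332·11) = 30.595 mg/L
Dose 7 (30 mg at t=54 h): 30·exp(−0.05332·2) = 26.966 mg/L
C(56) = 24.238 + 8.159 + 32.961 + 96.936 + 67.129 + 30.595 + 26.966 = 286.984 mg/L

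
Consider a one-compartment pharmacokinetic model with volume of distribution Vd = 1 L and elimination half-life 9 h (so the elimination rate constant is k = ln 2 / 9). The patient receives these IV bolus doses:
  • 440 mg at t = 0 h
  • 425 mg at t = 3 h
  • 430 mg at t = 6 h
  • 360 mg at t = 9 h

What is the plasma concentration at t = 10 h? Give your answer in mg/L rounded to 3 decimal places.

1100.888 mg/L

k = ln 2 / 9 = 0.07702 per h
Dose 1 (440 mg at t=0 h): 440·exp(−0.07702·10) = 203.692 mg/L
Dose 2 (425 mg at t=3 h): 425·exp(−0.07702·7) = 247.887 mg/L
Dose 3 (430 mg at t=6 h): 430·exp(−0.07702·4) = 315.993 mg/L
Dose 4 (360 mg at t=9 h): 360·exp(−0.07702·1) = 333.315 mg/L
C(10) = 203.692 + 247.887 + 315.993 + 333.315 = 1100.888 mg/L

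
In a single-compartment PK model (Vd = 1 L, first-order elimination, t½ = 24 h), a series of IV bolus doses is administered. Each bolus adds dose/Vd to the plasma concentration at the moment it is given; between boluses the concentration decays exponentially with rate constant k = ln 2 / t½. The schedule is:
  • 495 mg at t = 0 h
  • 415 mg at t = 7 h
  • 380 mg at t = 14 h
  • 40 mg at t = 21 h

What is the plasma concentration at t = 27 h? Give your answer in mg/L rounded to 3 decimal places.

754.556 mg/L

k = ln 2 / 24 = 0.02888 per h
Dose 1 (495 mg at t=0 h): 495·exp(−0.02888·27) = 226.959 mg/L
Dose 2 (415 mg at t=7 h): 415·exp(−0.02888·20) = 232.911 mg/L
Dose 3 (380 mg at t=14 h): 380·exp(−0.02888·13) = 261.051 mg/L
Dose 4 (40 mg at t=21 h): 40·exp(−0.02888·6) = 33.636 mg/L
C(27) = 226.959 + 232.911 + 261.051 + 33.636 = 754.556 mg/L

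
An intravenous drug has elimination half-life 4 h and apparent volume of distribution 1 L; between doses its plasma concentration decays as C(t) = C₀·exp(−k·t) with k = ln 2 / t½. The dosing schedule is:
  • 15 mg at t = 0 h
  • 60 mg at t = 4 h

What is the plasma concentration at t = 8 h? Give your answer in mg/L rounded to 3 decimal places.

k = ln 2 / 4 = 0.17329 per h
Dose 1 (15 mg at t=0 h): 15·exp(−0.17329·8) = 3.750 mg/L
Dose 2 (60 mg at t=4 h): 60·exp(−0.17329·4) = 30.000 mg/L
C(8) = 3.750 + 30.000 = 33.750 mg/L

33.750 mg/L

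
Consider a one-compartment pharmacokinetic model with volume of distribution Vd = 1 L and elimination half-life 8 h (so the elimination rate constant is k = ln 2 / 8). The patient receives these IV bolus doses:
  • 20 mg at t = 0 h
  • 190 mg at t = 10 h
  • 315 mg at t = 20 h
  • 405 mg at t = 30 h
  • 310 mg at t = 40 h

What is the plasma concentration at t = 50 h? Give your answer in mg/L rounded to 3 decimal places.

k = ln 2 / 8 = 0.08664 per h
Dose 1 (20 mg at t=0 h): 20·exp(−0.08664·50) = 0.263 mg/L
Dose 2 (190 mg at t=10 h): 190·exp(−0.08664·40) = 5.938 mg/L
Dose 3 (315 mg at t=20 h): 315·exp(−0.08664·30) = 23.413 mg/L
Dose 4 (405 mg at t=30 h): 405·exp(−0.08664·20) = 71.595 mg/L
Dose 5 (310 mg at t=40 h): 310·exp(−0.08664·10) = 130.339 mg/L
C(50) = 0.263 + 5.938 + 23.413 + 71.595 + 130.339 = 231.546 mg/L

231.546 mg/L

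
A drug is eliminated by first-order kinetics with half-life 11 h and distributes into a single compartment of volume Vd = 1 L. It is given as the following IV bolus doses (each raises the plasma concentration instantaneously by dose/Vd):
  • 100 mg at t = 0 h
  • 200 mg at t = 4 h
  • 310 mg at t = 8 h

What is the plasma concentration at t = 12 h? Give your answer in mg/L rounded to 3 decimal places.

408.688 mg/L

k = ln 2 / 11 = 0.06301 per h
Dose 1 (100 mg at t=0 h): 100·exp(−0.06301·12) = 46.947 mg/L
Dose 2 (200 mg at t=4 h): 200·exp(−0.06301·8) = 120.809 mg/L
Dose 3 (310 mg at t=8 h): 310·exp(−0.06301·4) = 240.933 mg/L
C(12) = 46.947 + 120.809 + 240.933 = 408.688 mg/L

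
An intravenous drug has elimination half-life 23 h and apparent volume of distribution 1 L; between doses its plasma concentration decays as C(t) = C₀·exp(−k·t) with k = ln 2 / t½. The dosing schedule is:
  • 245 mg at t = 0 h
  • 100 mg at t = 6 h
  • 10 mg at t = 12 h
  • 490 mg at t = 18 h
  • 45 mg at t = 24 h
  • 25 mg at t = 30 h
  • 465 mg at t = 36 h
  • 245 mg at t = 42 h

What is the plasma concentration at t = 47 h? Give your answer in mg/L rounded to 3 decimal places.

k = ln 2 / 23 = 0.03014 per h
Dose 1 (245 mg at t=0 h): 245·exp(−0.03014·47) = 59.432 mg/L
Dose 2 (100 mg at t=6 h): 100·exp(−0.03014·41) = 29.066 mg/L
Dose 3 (10 mg at t=12 h): 10·exp(−0.03014·35) = 3.483 mg/L
Dose 4 (490 mg at t=18 h): 490·exp(−0.03014·29) = 204.473 mg/L
Dose 5 (45 mg at t=24 h): 45·exp(−0.03014·23) = 22.500 mg/L
Dose 6 (25 mg at t=30 h): 25·exp(−0.03014·17) = 14.978 mg/L
Dose 7 (465 mg at t=36 h): 465·exp(−0.03014·11) = 333.797 mg/L
Dose 8 (245 mg at t=42 h): 245·exp(−0.03014·5) = 210.729 mg/L
C(47) = 59.432 + 29.066 + 3.483 + 204.473 + 22.500 + 14.978 + 333.797 + 210.729 = 878.457 mg/L

878.457 mg/L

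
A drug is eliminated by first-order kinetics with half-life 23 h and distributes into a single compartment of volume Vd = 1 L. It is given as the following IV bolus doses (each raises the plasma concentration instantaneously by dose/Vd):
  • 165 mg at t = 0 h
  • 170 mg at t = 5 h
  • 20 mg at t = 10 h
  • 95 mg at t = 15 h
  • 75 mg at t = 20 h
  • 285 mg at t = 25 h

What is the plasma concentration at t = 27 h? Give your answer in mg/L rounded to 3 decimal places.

567.949 mg/L

k = ln 2 / 23 = 0.03014 per h
Dose 1 (165 mg at t=0 h): 165·exp(−0.03014·27) = 73.131 mg/L
Dose 2 (170 mg at t=5 h): 170·exp(−0.03014·22) = 87.601 mg/L
Dose 3 (20 mg at t=10 h): 20·exp(−0.03014·17) = 11.982 mg/L
Dose 4 (95 mg at t=15 h): 95·exp(−0.03014·12) = 66.171 mg/L
Dose 5 (75 mg at t=20 h): 75·exp(−0.03014·7) = 60.736 mg/L
Dose 6 (285 mg at t=25 h): 285·exp(−0.03014·2) = 268.329 mg/L
C(27) = 73.131 + 87.601 + 11.982 + 66.171 + 60.736 + 268.329 = 567.949 mg/L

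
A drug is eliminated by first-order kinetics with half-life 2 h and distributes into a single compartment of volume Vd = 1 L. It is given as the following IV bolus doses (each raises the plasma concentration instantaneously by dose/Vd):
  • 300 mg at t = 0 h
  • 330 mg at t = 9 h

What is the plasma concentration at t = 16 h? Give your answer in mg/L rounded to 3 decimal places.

30.340 mg/L

k = ln 2 / 2 = 0.34657 per h
Dose 1 (300 mg at t=0 h): 300·exp(−0.34657·16) = 1.172 mg/L
Dose 2 (330 mg at t=9 h): 330·exp(−0.34657·7) = 29.168 mg/L
C(16) = 1.172 + 29.168 = 30.340 mg/L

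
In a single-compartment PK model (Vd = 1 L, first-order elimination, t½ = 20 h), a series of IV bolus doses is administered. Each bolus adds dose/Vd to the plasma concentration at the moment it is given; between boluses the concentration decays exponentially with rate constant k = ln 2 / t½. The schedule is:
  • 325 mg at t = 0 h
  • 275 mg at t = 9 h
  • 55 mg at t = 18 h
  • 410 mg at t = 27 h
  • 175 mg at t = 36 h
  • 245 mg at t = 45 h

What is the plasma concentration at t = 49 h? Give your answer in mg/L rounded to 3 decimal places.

k = ln 2 / 20 = 0.03466 per h
Dose 1 (325 mg at t=0 h): 325·exp(−0.03466·49) = 59.478 mg/L
Dose 2 (275 mg at t=9 h): 275·exp(−0.03466·40) = 68.750 mg/L
Dose 3 (55 mg at t=18 h): 55·exp(−0.03466·31) = 18.783 mg/L
Dose 4 (410 mg at t=27 h): 410·exp(−0.03466·22) = 191.272 mg/L
Dose 5 (175 mg at t=36 h): 175·exp(−0.03466·13) = 111.524 mg/L
Dose 6 (245 mg at t=45 h): 245·exp(−0.03466·4) = 213.285 mg/L
C(49) = 59.478 + 68.750 + 18.783 + 191.272 + 111.524 + 213.285 = 663.092 mg/L

663.092 mg/L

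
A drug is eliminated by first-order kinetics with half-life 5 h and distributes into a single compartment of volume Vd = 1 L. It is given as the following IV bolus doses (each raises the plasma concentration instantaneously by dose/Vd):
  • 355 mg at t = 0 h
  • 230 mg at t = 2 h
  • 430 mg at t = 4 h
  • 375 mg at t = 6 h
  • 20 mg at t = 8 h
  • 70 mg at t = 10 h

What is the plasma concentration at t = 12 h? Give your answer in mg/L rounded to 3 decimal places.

k = ln 2 / 5 = 0.13863 per h
Dose 1 (355 mg at t=0 h): 355·exp(−0.13863·12) = 67.260 mg/L
Dose 2 (230 mg at t=2 h): 230·exp(−0.13863·10) = 57.500 mg/L
Dose 3 (430 mg at t=4 h): 430·exp(−0.13863·8) = 141.847 mg/L
Dose 4 (375 mg at t=6 h): 375·exp(−0.13863·6) = 163.228 mg/L
Dose 5 (20 mg at t=8 h): 20·exp(−0.13863·4) = 11.487 mg/L
Dose 6 (70 mg at t=10 h): 70·exp(−0.13863·2) = 53.050 mg/L
C(12) = 67.260 + 57.500 + 141.847 + 163.228 + 11.487 + 53.050 = 494.372 mg/L

494.372 mg/L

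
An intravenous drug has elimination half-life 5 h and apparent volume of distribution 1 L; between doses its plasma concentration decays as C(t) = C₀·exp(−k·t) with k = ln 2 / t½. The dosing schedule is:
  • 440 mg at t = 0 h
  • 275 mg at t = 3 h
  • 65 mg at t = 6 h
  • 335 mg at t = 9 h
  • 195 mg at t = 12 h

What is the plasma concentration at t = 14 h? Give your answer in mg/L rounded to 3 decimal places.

k = ln 2 / 5 = 0.13863 per h
Dose 1 (440 mg at t=0 h): 440·exp(−0.13863·14) = 63.178 mg/L
Dose 2 (275 mg at t=3 h): 275·exp(−0.13863·11) = 59.850 mg/L
Dose 3 (65 mg at t=6 h): 65·exp(−0.13863·8) = 21.442 mg/L
Dose 4 (335 mg at t=9 h): 335·exp(−0.13863·5) = 167.500 mg/L
Dose 5 (195 mg at t=12 h): 195·exp(−0.13863·2) = 147.782 mg/L
C(14) = 63.178 + 59.850 + 21.442 + 167.500 + 147.782 = 459.753 mg/L

459.753 mg/L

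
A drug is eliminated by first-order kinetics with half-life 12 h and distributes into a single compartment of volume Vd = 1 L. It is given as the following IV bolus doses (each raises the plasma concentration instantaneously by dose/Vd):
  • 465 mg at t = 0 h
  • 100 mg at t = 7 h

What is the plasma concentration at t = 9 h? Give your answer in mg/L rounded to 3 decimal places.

365.581 mg/L

k = ln 2 / 12 = 0.05776 per h
Dose 1 (465 mg at t=0 h): 465·exp(−0.05776·9) = 276.491 mg/L
Dose 2 (100 mg at t=7 h): 100·exp(−0.05776·2) = 89.090 mg/L
C(9) = 276.491 + 89.090 = 365.581 mg/L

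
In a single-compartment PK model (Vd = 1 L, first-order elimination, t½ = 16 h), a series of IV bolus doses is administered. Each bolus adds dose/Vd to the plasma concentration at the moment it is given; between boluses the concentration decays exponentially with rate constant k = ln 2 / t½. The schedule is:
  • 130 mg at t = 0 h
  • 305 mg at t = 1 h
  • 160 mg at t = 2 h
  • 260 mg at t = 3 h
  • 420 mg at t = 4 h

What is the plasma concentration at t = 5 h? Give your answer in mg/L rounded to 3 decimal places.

1142.270 mg/L

k = ln 2 / 16 = 0.04332 per h
Dose 1 (130 mg at t=0 h): 130·exp(−0.04332·5) = 104.682 mg/L
Dose 2 (305 mg at t=1 h): 305·exp(−0.04332·4) = 256.473 mg/L
Dose 3 (160 mg at t=2 h): 160·exp(−0.04332·3) = 140.500 mg/L
Dose 4 (260 mg at t=3 h): 260·exp(−0.04332·2) = 238.421 mg/L
Dose 5 (420 mg at t=4 h): 420·exp(−0.04332·1) = 402.193 mg/L
C(5) = 104.682 + 256.473 + 140.500 + 238.421 + 402.193 = 1142.270 mg/L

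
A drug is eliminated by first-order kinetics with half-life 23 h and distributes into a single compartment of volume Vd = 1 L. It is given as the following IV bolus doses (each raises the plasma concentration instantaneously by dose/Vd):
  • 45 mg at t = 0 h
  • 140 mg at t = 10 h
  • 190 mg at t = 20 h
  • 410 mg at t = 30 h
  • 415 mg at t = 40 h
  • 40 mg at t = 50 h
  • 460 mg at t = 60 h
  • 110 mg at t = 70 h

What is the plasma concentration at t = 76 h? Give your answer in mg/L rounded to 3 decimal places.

695.685 mg/L

k = ln 2 / 23 = 0.03014 per h
Dose 1 (45 mg at t=0 h): 45·exp(−0.03014·76) = 4.555 mg/L
Dose 2 (140 mg at t=10 h): 140·exp(−0.03014·66) = 19.156 mg/L
Dose 3 (190 mg at t=20 h): 190·exp(−0.03014·56) = 35.141 mg/L
Dose 4 (410 mg at t=30 h): 410·exp(−0.03014·46) = 102.500 mg/L
Dose 5 (415 mg at t=40 h): 415·exp(−0.03014·36) = 140.240 mg/L
Dose 6 (40 mg at t=50 h): 40·exp(−0.03014·26) = 18.271 mg/L
Dose 7 (460 mg at t=60 h): 460·exp(−0.03014·16) = 284.018 mg/L
Dose 8 (110 mg at t=70 h): 110·exp(−0.03014·6) = 91.804 mg/L
C(76) = 4.555 + 19.156 + 35.141 + 102.500 + 140.240 + 18.271 + 284.018 + 91.804 = 695.685 mg/L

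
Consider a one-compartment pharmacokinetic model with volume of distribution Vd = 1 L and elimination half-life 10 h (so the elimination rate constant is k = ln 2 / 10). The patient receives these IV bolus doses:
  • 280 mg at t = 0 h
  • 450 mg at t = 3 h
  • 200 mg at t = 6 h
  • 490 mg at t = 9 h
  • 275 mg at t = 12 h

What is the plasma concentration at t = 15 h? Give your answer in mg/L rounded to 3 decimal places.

948.695 mg/L

k = ln 2 / 10 = 0.06931 per h
Dose 1 (280 mg at t=0 h): 280·exp(−0.06931·15) = 98.995 mg/L
Dose 2 (450 mg at t=3 h): 450·exp(−0.06931·12) = 195.874 mg/L
Dose 3 (200 mg at t=6 h): 200·exp(−0.06931·9) = 107.177 mg/L
Dose 4 (490 mg at t=9 h): 490·exp(−0.06931·6) = 323.279 mg/L
Dose 5 (275 mg at t=12 h): 275·exp(−0.06931·3) = 223.369 mg/L
C(15) = 98.995 + 195.874 + 107.177 + 323.279 + 223.369 = 948.695 mg/L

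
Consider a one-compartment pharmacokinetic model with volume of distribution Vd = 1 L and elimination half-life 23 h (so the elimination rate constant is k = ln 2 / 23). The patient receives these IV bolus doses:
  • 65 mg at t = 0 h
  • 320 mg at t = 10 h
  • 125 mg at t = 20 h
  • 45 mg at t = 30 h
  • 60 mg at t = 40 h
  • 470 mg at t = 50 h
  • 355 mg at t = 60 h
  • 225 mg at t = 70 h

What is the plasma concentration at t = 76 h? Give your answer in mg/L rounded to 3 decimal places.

k = ln 2 / 23 = 0.03014 per h
Dose 1 (65 mg at t=0 h): 65·exp(−0.03014·76) = 6.580 mg/L
Dose 2 (320 mg at t=10 h): 320·exp(−0.03014·66) = 43.785 mg/L
Dose 3 (125 mg at t=20 h): 125·exp(−0.03014·56) = 23.119 mg/L
Dose 4 (45 mg at t=30 h): 45·exp(−0.03014·46) = 11.250 mg/L
Dose 5 (60 mg at t=40 h): 60·exp(−0.03014·36) = 20.276 mg/L
Dose 6 (470 mg at t=50 h): 470·exp(−0.03014·26) = 214.686 mg/L
Dose 7 (355 mg at t=60 h): 355·exp(−0.03014·16) = 219.188 mg/L
Dose 8 (225 mg at t=70 h): 225·exp(−0.03014·6) = 187.782 mg/L
C(76) = 6.580 + 43.785 + 23.119 + 11.250 + 20.276 + 214.686 + 219.188 + 187.782 = 726.664 mg/L

726.664 mg/L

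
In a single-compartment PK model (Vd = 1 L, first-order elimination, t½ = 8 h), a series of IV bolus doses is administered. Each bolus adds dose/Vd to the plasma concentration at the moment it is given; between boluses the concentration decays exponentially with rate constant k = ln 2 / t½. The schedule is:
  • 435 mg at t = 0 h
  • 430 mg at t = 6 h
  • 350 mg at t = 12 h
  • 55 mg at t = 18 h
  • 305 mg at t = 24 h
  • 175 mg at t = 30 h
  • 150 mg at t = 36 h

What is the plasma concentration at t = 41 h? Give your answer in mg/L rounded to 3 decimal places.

k = ln 2 / 8 = 0.08664 per h
Dose 1 (435 mg at t=0 h): 435·exp(−0.08664·41) = 12.466 mg/L
Dose 2 (430 mg at t=6 h): 430·exp(−0.08664·35) = 20.723 mg/L
Dose 3 (350 mg at t=12 h): 350·exp(−0.08664·29) = 28.368 mg/L
Dose 4 (55 mg at t=18 h): 55·exp(−0.08664·23) = 7.497 mg/L
Dose 5 (305 mg at t=24 h): 305·exp(−0.08664·17) = 69.922 mg/L
Dose 6 (175 mg at t=30 h): 175·exp(−0.08664·11) = 67.472 mg/L
Dose 7 (150 mg at t=36 h): 150·exp(−0.08664·5) = 97.263 mg/L
C(41) = 12.466 + 20.723 + 28.368 + 7.497 + 69.922 + 67.472 + 97.263 = 303.711 mg/L

303.711 mg/L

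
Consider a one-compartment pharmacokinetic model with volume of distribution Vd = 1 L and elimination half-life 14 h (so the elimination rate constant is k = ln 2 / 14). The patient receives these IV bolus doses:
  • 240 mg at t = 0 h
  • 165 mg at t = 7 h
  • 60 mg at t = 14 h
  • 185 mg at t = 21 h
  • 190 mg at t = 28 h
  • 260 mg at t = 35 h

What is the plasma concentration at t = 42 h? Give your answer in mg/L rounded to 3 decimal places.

k = ln 2 / 14 = 0.04951 per h
Dose 1 (240 mg at t=0 h): 240·exp(−0.04951·42) = 30.000 mg/L
Dose 2 (165 mg at t=7 h): 165·exp(−0.04951·35) = 29.168 mg/L
Dose 3 (60 mg at t=14 h): 60·exp(−0.04951·28) = 15.000 mg/L
Dose 4 (185 mg at t=21 h): 185·exp(−0.04951·21) = 65.407 mg/L
Dose 5 (190 mg at t=28 h): 190·exp(−0.04951·14) = 95.000 mg/L
Dose 6 (260 mg at t=35 h): 260·exp(−0.04951·7) = 183.848 mg/L
C(42) = 30.000 + 29.168 + 15.000 + 65.407 + 95.000 + 183.848 = 418.423 mg/L

418.423 mg/L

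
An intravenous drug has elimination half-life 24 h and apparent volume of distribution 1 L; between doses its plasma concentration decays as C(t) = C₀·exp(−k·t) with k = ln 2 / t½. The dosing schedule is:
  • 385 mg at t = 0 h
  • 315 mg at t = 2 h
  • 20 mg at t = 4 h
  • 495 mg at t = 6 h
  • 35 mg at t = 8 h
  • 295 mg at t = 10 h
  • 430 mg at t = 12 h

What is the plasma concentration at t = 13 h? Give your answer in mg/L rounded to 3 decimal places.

1632.136 mg/L

k = ln 2 / 24 = 0.02888 per h
Dose 1 (385 mg at t=0 h): 385·exp(−0.02888·13) = 264.486 mg/L
Dose 2 (315 mg at t=2 h): 315·exp(−0.02888·11) = 229.265 mg/L
Dose 3 (20 mg at t=4 h): 20·exp(−0.02888·9) = 15.422 mg/L
Dose 4 (495 mg at t=6 h): 495·exp(−0.02888·7) = 404.394 mg/L
Dose 5 (35 mg at t=8 h): 35·exp(−0.02888·5) = 30.294 mg/L
Dose 6 (295 mg at t=10 h): 295·exp(−0.02888·3) = 270.516 mg/L
Dose 7 (430 mg at t=12 h): 430·exp(−0.02888·1) = 417.759 mg/L
C(13) = 264.486 + 229.265 + 15.422 + 404.394 + 30.294 + 270.516 + 417.759 = 1632.136 mg/L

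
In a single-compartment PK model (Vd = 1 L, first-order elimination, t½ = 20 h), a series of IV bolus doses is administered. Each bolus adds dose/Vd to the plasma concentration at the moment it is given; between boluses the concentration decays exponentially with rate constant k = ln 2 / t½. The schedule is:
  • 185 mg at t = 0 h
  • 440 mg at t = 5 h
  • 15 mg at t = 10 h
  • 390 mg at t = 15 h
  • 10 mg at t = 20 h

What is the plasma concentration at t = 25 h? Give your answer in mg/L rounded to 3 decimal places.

590.883 mg/L

k = ln 2 / 20 = 0.03466 per h
Dose 1 (185 mg at t=0 h): 185·exp(−0.03466·25) = 77.783 mg/L
Dose 2 (440 mg at t=5 h): 440·exp(−0.03466·20) = 220.000 mg/L
Dose 3 (15 mg at t=10 h): 15·exp(−0.03466·15) = 8.919 mg/L
Dose 4 (390 mg at t=15 h): 390·exp(−0.03466·10) = 275.772 mg/L
Dose 5 (10 mg at t=20 h): 10·exp(−0.03466·5) = 8.409 mg/L
C(25) = 77.783 + 220.000 + 8.919 + 275.772 + 8.409 = 590.883 mg/L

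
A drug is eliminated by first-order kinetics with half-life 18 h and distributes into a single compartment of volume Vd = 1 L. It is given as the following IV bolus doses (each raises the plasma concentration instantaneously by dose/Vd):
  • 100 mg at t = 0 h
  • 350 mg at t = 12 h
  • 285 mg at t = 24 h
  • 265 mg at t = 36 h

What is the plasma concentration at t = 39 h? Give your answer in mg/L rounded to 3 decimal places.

542.055 mg/L

k = ln 2 / 18 = 0.03851 per h
Dose 1 (100 mg at t=0 h): 100·exp(−0.03851·39) = 22.272 mg/L
Dose 2 (350 mg at t=12 h): 350·exp(−0.03851·27) = 123.744 mg/L
Dose 3 (285 mg at t=24 h): 285·exp(−0.03851·15) = 159.951 mg/L
Dose 4 (265 mg at t=36 h): 265·exp(−0.03851·3) = 236.088 mg/L
C(39) = 22.272 + 123.744 + 159.951 + 236.088 = 542.055 mg/L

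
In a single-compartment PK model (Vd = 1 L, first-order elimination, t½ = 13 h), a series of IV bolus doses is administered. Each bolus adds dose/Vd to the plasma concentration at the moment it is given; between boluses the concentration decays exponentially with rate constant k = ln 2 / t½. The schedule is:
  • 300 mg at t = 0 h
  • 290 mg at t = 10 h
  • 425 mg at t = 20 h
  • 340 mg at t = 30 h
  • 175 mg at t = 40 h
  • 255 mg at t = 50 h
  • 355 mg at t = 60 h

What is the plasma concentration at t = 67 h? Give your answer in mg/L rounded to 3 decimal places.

k = ln 2 / 13 = 0.05332 per h
Dose 1 (300 mg at t=0 h): 300·exp(−0.05332·67) = 8.427 mg/L
Dose 2 (290 mg at t=10 h): 290·exp(−0.05332·57) = 13.883 mg/L
Dose 3 (425 mg at t=20 h): 425·exp(−0.05332·47) = 34.678 mg/L
Dose 4 (340 mg at t=30 h): 340·exp(−0.05332·37) = 47.283 mg/L
Dose 5 (175 mg at t=40 h): 175·exp(−0.05332·27) = 41.478 mg/L
Dose 6 (255 mg at t=50 h): 255·exp(−0.05332·17) = 103.011 mg/L
Dose 7 (355 mg at t=60 h): 355·exp(−0.05332·7) = 244.419 mg/L
C(67) = 8.427 + 13.883 + 34.678 + 47.283 + 41.478 + 103.011 + 244.419 = 493.179 mg/L

493.179 mg/L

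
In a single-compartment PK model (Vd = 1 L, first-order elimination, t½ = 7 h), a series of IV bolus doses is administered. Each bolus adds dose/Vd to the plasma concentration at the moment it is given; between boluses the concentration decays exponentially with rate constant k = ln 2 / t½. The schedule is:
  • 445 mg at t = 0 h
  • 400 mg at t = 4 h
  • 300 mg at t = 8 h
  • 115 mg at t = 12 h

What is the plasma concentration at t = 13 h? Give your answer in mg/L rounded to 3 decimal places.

573.907 mg/L

k = ln 2 / 7 = 0.09902 per h
Dose 1 (445 mg at t=0 h): 445·exp(−0.09902·13) = 122.830 mg/L
Dose 2 (400 mg at t=4 h): 400·exp(−0.09902·9) = 164.067 mg/L
Dose 3 (300 mg at t=8 h): 300·exp(−0.09902·5) = 182.852 mg/L
Dose 4 (115 mg at t=12 h): 115·exp(−0.09902·1) = 104.158 mg/L
C(13) = 122.830 + 164.067 + 182.852 + 104.158 = 573.907 mg/L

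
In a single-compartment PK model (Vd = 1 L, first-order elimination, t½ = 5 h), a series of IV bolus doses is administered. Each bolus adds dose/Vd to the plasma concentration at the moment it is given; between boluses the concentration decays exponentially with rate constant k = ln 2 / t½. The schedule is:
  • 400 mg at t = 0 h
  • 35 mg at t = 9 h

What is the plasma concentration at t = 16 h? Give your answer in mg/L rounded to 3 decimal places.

k = ln 2 / 5 = 0.13863 per h
Dose 1 (400 mg at t=0 h): 400·exp(−0.13863·16) = 43.528 mg/L
Dose 2 (35 mg at t=9 h): 35·exp(−0.13863·7) = 13.263 mg/L
C(16) = 43.528 + 13.263 = 56.790 mg/L

56.790 mg/L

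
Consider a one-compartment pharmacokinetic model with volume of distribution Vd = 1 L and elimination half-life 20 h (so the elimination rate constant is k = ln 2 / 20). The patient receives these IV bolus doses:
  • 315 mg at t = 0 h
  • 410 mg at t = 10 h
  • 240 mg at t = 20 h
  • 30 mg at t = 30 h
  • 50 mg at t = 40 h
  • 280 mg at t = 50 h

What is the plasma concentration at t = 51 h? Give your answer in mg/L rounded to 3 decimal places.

k = ln 2 / 20 = 0.03466 per h
Dose 1 (315 mg at t=0 h): 315·exp(−0.03466·51) = 53.788 mg/L
Dose 2 (410 mg at t=10 h): 410·exp(−0.03466·41) = 99.008 mg/L
Dose 3 (240 mg at t=20 h): 240·exp(−0.03466·31) = 81.962 mg/L
Dose 4 (30 mg at t=30 h): 30·exp(−0.03466·21) = 14.489 mg/L
Dose 5 (50 mg at t=40 h): 50·exp(−0.03466·11) = 34.151 mg/L
Dose 6 (280 mg at t=50 h): 280·exp(−0.03466·1) = 270.462 mg/L
C(51) = 53.788 + 99.008 + 81.962 + 14.489 + 34.151 + 270.462 = 553.861 mg/L

553.861 mg/L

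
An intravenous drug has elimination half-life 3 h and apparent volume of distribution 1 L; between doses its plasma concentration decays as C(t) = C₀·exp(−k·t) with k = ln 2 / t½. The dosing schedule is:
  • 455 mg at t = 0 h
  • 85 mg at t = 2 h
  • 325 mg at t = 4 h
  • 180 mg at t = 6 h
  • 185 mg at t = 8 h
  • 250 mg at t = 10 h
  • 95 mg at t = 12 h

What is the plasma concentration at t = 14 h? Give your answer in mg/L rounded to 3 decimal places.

k = ln 2 / 3 = 0.23105 per h
Dose 1 (455 mg at t=0 h): 455·exp(−0.23105·14) = 17.915 mg/L
Dose 2 (85 mg at t=2 h): 85·exp(−0.23105·12) = 5.312 mg/L
Dose 3 (325 mg at t=4 h): 325·exp(−0.23105·10) = 32.244 mg/L
Dose 4 (180 mg at t=6 h): 180·exp(−0.23105·8) = 28.348 mg/L
Dose 5 (185 mg at t=8 h): 185·exp(−0.23105·6) = 46.250 mg/L
Dose 6 (250 mg at t=10 h): 250·exp(−0.23105·4) = 99.213 mg/L
Dose 7 (95 mg at t=12 h): 95·exp(−0.23105·2) = 59.846 mg/L
C(14) = 17.915 + 5.312 + 32.244 + 28.348 + 46.250 + 99.213 + 59.846 = 289.128 mg/L

289.128 mg/L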